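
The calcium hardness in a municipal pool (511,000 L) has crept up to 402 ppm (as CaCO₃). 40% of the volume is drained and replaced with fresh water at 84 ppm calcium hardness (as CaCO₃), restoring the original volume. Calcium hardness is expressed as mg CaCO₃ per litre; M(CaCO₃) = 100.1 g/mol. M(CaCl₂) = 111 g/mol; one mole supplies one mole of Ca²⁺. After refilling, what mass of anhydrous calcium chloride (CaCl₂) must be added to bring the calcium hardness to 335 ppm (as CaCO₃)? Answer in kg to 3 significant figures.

34.1 kg

After draining 40% and refilling: 402 × 0.60 + 84 × 0.40 = 274.8 ppm.
Deficit to target: 335 − 274.8 = 60.2 mg/L.
As CaCO₃: 60.2 mg/L × 511,000 L = 30,760 g; ÷ 100.1 = 307.3 mol Ca²⁺.
Mass: 307.3 × 111 = 34,110 g.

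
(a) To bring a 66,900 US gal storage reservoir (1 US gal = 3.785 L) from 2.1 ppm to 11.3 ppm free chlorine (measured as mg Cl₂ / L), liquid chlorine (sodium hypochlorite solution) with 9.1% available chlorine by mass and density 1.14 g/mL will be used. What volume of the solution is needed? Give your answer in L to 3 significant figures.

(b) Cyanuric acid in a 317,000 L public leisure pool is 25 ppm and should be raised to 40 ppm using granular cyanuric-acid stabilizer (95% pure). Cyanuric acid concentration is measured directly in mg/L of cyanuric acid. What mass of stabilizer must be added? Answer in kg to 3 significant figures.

(a) 22.5 L; (b) 5.01 kg

(a) Volume: 66,900 US gal × 3.785 L/gal = 253,216 L.
(a) Chlorine deficit: 11.3 − 2.1 = 9.2 ppm = 9.2 mg/L as Cl₂.
(a) Cl₂ equivalent needed: 9.2 mg/L × 253,216 L = 2,330,000 mg = 2330 g.
(a) Product at 9.1% available chlorine: 2330 / 0.091 = 25,600 g.
(a) Volume at density 1.14 g/mL: 25,600 g ÷ 1.14 g/mL = 22,460 mL.

(b) CYA to add: (40 − 25) = 15 mg/L × 317,000 L = 4755 g cyanuric acid.
(b) At 95% purity: 4755 / 0.95 = 5005 g product.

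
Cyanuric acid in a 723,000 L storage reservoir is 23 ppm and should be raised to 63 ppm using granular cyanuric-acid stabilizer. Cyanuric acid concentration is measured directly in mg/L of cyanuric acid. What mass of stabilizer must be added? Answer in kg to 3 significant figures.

CYA to add: (63 − 23) = 40 mg/L × 723,000 L = 28,920 g cyanuric acid.

28.9 kg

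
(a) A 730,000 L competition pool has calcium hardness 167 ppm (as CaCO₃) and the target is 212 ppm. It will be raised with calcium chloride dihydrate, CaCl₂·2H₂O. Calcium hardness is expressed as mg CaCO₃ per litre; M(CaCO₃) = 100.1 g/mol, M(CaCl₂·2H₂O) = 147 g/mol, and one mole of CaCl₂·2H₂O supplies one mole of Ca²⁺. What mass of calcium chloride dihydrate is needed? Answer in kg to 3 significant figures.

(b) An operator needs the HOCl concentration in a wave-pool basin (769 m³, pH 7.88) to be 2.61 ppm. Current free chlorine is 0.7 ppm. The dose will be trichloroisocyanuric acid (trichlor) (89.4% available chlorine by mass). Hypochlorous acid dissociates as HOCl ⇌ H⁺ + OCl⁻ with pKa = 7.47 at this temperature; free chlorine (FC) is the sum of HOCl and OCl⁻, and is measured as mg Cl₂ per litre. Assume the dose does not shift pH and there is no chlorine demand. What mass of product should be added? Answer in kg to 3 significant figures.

(a) Hardness to add: (212 − 167) = 45 mg/L as CaCO₃ × 730,000 L = 32,850 g as CaCO₃.
(a) Moles of Ca²⁺ (1 mol Ca²⁺ ≡ 1 mol CaCO₃): 32,850 / 100.1 g/mol = 328.2 mol.
(a) Mass of CaCl₂·2H₂O: 328.2 × 147 = 48,240 g.

(b) Volume: 769 m³ = 769,000 L.
(b) [OCl⁻]/[HOCl] = 10^(pH − pKa) = 10^(7.88 − 7.47) = 2.57; fraction as HOCl = 1/(1 + 2.57) = 0.2801.
(b) Free chlorine required for 2.61 ppm HOCl: 2.61 / 0.2801 = 9.319 ppm.
(b) FC to add: 9.319 − 0.7 = 8.619 mg/L as Cl₂.
(b) Cl₂ equivalent: 8.619 mg/L × 769,000 L = 6628 g.
(b) Product at 89.4% available Cl: 6628 / 0.894 = 7414 g.

(a) 48.2 kg; (b) 7.41 kg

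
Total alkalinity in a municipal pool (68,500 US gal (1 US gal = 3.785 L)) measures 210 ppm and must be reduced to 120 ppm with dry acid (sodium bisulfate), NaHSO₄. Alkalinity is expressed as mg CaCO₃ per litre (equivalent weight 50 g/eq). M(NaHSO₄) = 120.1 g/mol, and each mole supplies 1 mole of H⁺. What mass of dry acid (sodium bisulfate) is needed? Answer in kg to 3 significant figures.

Volume: 68,500 US gal × 3.785 L/gal = 259,272 L.
Alkalinity to neutralize: (210 − 120) = 90 mg/L as CaCO₃ × 259,272 L = 23,330 g as CaCO₃.
Equivalents of H⁺ required: 23,330 ÷ 50 g/eq = 466.7 eq = 466.7 mol NaHSO₄.
Mass of NaHSO₄: 466.7 × 120.1 = 56,050 g.

56.0 kg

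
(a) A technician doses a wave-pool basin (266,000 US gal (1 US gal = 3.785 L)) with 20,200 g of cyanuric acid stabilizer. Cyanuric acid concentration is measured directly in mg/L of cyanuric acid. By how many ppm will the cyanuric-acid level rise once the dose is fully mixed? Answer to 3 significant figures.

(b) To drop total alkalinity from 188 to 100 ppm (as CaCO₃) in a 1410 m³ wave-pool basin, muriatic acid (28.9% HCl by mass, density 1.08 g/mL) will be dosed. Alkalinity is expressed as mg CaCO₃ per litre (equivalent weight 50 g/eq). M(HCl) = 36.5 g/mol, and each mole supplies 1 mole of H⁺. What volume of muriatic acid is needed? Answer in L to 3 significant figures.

(a) 20.1 ppm; (b) 290 L

(a) Volume: 266,000 US gal × 3.785 L/gal = 1,006,810 L.
(a) Rise: 20,200 g / 1,006,810 L × 1000 = 20.06 mg/L.

(b) Volume: 1410 m³ = 1,410,000 L.
(b) Alkalinity to neutralize: (188 − 100) = 88 mg/L as CaCO₃ × 1,410,000 L = 124,100 g as CaCO₃.
(b) Equivalents of H⁺ required: 124,100 ÷ 50 g/eq = 2482 eq = 2482 mol HCl.
(b) Mass of HCl: 2482 × 36.5 = 90,580 g.
(b) Mass of 28.9% solution: 90,580 / 0.289 = 313,400 g.
(b) Volume: 313,400 g ÷ 1.08 g/mL = 290,200 mL.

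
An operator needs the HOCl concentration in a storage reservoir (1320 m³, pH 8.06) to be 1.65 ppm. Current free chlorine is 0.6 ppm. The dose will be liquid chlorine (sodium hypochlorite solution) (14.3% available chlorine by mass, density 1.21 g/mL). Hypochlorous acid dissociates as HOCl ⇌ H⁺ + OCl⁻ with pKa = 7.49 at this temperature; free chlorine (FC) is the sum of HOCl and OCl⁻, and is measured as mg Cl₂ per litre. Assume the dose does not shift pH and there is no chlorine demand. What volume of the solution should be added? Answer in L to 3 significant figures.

Volume: 1320 m³ = 1,320,000 L.
[OCl⁻]/[HOCl] = 10^(pH − pKa) = 10^(8.06 − 7.49) = 3.715; fraction as HOCl = 1/(1 + 3.715) = 0.2121.
Free chlorine required for 1.65 ppm HOCl: 1.65 / 0.2121 = 7.78 ppm.
FC to add: 7.78 − 0.6 = 7.18 mg/L as Cl₂.
Cl₂ equivalent: 7.18 mg/L × 1,320,000 L = 9478 g.
Product at 14.3% available Cl: 9478 / 0.143 = 66,280 g.
Volume: 66,280 g ÷ 1.21 g/mL = 54,780 mL.

54.8 L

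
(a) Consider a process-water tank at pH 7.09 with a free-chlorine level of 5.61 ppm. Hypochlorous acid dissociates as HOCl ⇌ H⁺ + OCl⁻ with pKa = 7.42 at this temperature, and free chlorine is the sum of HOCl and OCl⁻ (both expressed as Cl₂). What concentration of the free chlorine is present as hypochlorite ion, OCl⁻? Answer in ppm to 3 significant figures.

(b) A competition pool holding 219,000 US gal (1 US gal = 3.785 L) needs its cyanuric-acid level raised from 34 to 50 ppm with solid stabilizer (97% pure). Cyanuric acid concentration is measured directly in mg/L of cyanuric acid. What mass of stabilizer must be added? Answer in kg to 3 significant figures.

(a) 1.79 ppm; (b) 13.7 kg

(a) [OCl⁻]/[HOCl] = 10^(pH − pKa) = 10^(7.09 − 7.42) = 10^-0.33 = 0.4677.
(a) Fraction as HOCl = 1 / (1 + 0.4677) = 0.6813.
(a) OCl⁻ = (1 − 0.6813) × 5.61 ppm = 1.788 ppm.

(b) Volume: 219,000 US gal × 3.785 L/gal = 828,915 L.
(b) CYA to add: (50 − 34) = 16 mg/L × 828,915 L = 13,260 g cyanuric acid.
(b) At 97% purity: 13,260 / 0.97 = 13,670 g product.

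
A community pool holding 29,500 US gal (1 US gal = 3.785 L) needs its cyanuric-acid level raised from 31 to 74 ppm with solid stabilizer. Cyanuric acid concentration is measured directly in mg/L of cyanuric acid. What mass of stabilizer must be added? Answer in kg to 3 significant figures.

4.80 kg

Volume: 29,500 US gal × 3.785 L/gal = 111,658 L.
CYA to add: (74 − 31) = 43 mg/L × 111,658 L = 4801 g cyanuric acid.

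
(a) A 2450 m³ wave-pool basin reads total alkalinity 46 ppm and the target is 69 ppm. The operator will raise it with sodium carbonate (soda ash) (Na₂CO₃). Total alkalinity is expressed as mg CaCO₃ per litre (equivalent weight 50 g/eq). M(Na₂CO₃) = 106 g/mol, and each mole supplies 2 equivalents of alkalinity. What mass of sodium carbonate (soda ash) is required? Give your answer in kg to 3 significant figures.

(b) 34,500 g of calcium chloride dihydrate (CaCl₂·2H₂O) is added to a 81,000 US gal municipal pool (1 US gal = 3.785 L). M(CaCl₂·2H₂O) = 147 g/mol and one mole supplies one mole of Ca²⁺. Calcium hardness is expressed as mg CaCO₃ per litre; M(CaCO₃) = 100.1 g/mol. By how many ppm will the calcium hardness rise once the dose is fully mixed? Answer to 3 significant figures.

(a) 59.7 kg; (b) 76.6 ppm

(a) Volume: 2450 m³ = 2,450,000 L.
(a) Alkalinity to add: (69 − 46) = 23 mg/L as CaCO₃ × 2,450,000 L = 56,350 g as CaCO₃.
(a) Equivalents: 56,350 g ÷ 50 g/eq = 1127 eq.
(a) Each mole of Na₂CO₃ supplies 2 eq, so 1127 / 2 = 563.5 mol.
(a) Mass: 563.5 mol × 106 g/mol = 59,730 g.

(b) Volume: 81,000 US gal × 3.785 L/gal = 306,585 L.
(b) Moles of Ca²⁺: 34,500 g ÷ 147 g/mol = 234.7 mol.
(b) As CaCO₃: 234.7 mol × 100.1 g/mol = 23,490 g.
(b) Rise: 23,490 g / 306,585 L × 1000 = 76.63 mg/L.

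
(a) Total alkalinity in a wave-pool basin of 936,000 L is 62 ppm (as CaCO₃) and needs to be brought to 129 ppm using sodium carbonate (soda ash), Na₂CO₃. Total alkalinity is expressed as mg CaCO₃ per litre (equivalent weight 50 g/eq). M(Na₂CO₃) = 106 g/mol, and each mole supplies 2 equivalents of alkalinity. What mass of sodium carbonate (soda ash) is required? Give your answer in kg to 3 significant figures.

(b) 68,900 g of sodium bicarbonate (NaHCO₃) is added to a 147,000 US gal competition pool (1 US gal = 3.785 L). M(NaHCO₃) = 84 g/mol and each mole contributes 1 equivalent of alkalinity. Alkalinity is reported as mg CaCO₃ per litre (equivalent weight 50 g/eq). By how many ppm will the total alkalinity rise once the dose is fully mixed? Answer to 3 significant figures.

(a) Alkalinity to add: (129 − 62) = 67 mg/L as CaCO₃ × 936,000 L = 62,710 g as CaCO₃.
(a) Equivalents: 62,710 g ÷ 50 g/eq = 1254 eq.
(a) Each mole of Na₂CO₃ supplies 2 eq, so 1254 / 2 = 627.1 mol.
(a) Mass: 627.1 mol × 106 g/mol = 66,470 g.

(b) Volume: 147,000 US gal × 3.785 L/gal = 556,395 L.
(b) Moles of NaHCO₃: 68,900 g ÷ 84 g/mol = 820.2 mol → 820.2 eq of alkalinity.
(b) As CaCO₃: 820.2 eq × 50 g/eq = 41,010 g.
(b) Rise: 41,010 g / 556,395 L × 1000 = 73.71 mg/L.

(a) 66.5 kg; (b) 73.7 ppm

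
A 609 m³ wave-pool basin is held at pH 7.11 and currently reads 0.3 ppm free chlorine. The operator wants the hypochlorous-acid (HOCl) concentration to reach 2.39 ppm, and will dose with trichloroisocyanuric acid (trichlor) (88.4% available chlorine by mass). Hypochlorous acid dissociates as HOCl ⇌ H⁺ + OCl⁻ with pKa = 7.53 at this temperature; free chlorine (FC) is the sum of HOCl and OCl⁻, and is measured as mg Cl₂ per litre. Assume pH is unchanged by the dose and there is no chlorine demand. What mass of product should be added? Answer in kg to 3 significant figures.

2.07 kg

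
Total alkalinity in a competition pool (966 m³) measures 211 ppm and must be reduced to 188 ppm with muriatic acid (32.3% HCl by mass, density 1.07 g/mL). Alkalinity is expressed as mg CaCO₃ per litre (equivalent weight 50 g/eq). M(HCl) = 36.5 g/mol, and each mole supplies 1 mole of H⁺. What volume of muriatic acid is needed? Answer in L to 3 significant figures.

46.9 L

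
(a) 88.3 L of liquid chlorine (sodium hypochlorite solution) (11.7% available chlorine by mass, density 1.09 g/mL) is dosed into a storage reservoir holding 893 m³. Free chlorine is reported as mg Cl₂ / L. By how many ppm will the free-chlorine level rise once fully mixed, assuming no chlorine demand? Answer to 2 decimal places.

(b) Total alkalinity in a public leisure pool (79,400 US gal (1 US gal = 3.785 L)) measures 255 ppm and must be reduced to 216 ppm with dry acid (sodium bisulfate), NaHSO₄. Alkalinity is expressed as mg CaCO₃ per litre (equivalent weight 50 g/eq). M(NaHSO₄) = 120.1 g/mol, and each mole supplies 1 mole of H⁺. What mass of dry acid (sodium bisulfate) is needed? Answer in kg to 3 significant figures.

(a) 12.61 ppm; (b) 28.2 kg

(a) Volume: 893 m³ = 893,000 L.
(a) Mass of solution: 88.3 L × 1000 mL/L × 1.09 g/mL = 96,250 g.
(a) Available chlorine delivered: 96,250 g × 0.117 = 11,260 g as Cl₂.
(a) Concentration rise: 11,260 g / 893,000 L = 12.61 mg/L = 12.61 ppm.

(b) Volume: 79,400 US gal × 3.785 L/gal = 300,529 L.
(b) Alkalinity to neutralize: (255 − 216) = 39 mg/L as CaCO₃ × 300,529 L = 11,720 g as CaCO₃.
(b) Equivalents of H⁺ required: 11,720 ÷ 50 g/eq = 234.4 eq = 234.4 mol NaHSO₄.
(b) Mass of NaHSO₄: 234.4 × 120.1 = 28,150 g.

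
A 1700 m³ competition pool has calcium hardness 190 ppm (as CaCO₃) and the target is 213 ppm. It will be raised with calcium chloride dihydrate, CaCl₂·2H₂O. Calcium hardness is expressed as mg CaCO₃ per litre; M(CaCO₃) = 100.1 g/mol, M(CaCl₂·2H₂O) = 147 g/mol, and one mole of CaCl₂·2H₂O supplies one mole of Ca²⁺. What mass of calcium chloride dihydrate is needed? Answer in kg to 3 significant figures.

57.4 kg

Volume: 1700 m³ = 1,700,000 L.
Hardness to add: (213 − 190) = 23 mg/L as CaCO₃ × 1,700,000 L = 39,100 g as CaCO₃.
Moles of Ca²⁺ (1 mol Ca²⁺ ≡ 1 mol CaCO₃): 39,100 / 100.1 g/mol = 390.6 mol.
Mass of CaCl₂·2H₂O: 390.6 × 147 = 57,420 g.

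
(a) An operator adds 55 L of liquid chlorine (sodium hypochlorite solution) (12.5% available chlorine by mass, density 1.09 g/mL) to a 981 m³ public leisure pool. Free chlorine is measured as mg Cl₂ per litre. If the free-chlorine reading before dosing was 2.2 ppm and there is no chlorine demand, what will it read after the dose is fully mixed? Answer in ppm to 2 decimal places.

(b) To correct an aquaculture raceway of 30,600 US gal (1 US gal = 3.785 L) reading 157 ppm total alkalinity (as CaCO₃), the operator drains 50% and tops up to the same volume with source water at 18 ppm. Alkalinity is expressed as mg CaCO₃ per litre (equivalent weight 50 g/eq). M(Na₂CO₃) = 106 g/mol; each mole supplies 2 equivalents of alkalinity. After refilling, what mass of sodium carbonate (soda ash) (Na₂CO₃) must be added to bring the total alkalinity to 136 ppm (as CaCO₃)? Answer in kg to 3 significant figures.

(a) Volume: 981 m³ = 981,000 L.
(a) Mass of solution: 55 L × 1000 mL/L × 1.09 g/mL = 59,950 g.
(a) Available chlorine delivered: 59,950 g × 0.125 = 7494 g as Cl₂.
(a) Concentration rise: 7494 g / 981,000 L = 7.639 mg/L = 7.64 ppm.
(a) Final FC: 2.2 + 7.64 = 9.84 ppm.

(b) Volume: 30,600 US gal × 3.785 L/gal = 115,821 L.
(b) After draining 50% and refilling: 157 × 0.50 + 18 × 0.50 = 87.5 ppm.
(b) Deficit to target: 136 − 87.5 = 48.5 mg/L.
(b) As CaCO₃: 48.5 mg/L × 115,821 L = 5617 g; ÷ 50 g/eq ÷ 2 = 56.17 mol Na₂CO₃.
(b) Mass: 56.17 × 106 = 5954 g.

(a) 9.84 ppm; (b) 5.95 kg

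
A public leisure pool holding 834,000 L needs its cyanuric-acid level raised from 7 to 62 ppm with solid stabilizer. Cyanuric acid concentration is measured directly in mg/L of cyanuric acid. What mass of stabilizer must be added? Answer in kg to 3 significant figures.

45.9 kg

CYA to add: (62 − 7) = 55 mg/L × 834,000 L = 45,870 g cyanuric acid.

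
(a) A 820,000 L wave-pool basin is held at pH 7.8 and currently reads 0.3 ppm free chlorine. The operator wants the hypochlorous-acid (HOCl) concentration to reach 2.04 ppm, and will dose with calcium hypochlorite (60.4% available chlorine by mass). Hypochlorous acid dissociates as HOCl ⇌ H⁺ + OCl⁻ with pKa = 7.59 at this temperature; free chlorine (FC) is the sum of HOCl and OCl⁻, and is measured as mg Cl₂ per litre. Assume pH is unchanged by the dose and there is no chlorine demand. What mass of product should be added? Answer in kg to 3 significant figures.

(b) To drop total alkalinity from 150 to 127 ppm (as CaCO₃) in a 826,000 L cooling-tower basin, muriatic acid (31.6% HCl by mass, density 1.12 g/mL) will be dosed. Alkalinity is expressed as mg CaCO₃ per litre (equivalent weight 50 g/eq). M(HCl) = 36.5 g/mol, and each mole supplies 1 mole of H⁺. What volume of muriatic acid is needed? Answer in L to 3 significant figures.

(a) [OCl⁻]/[HOCl] = 10^(pH − pKa) = 10^(7.8 − 7.59) = 1.622; fraction as HOCl = 1/(1 + 1.622) = 0.3814.
(a) Free chlorine required for 2.04 ppm HOCl: 2.04 / 0.3814 = 5.348 ppm.
(a) FC to add: 5.348 − 0.3 = 5.048 mg/L as Cl₂.
(a) Cl₂ equivalent: 5.048 mg/L × 820,000 L = 4140 g.
(a) Product at 60.4% available Cl: 4140 / 0.604 = 6854 g.

(b) Alkalinity to neutralize: (150 − 127) = 23 mg/L as CaCO₃ × 826,000 L = 19,000 g as CaCO₃.
(b) Equivalents of H⁺ required: 19,000 ÷ 50 g/eq = 380 eq = 380 mol HCl.
(b) Mass of HCl: 380 × 36.5 = 13,870 g.
(b) Mass of 31.6% solution: 13,870 / 0.316 = 43,890 g.
(b) Volume: 43,890 g ÷ 1.12 g/mL = 39,190 mL.

(a) 6.85 kg; (b) 39.2 L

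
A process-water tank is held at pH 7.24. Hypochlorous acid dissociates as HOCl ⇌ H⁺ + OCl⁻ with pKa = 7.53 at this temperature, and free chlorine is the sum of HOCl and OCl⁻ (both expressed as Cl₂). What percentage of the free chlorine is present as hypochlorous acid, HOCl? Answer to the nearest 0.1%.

[OCl⁻]/[HOCl] = 10^(pH − pKa) = 10^(7.24 − 7.53) = 10^-0.29 = 0.5129.
Fraction as HOCl = 1 / (1 + 0.5129) = 0.661.

66.1%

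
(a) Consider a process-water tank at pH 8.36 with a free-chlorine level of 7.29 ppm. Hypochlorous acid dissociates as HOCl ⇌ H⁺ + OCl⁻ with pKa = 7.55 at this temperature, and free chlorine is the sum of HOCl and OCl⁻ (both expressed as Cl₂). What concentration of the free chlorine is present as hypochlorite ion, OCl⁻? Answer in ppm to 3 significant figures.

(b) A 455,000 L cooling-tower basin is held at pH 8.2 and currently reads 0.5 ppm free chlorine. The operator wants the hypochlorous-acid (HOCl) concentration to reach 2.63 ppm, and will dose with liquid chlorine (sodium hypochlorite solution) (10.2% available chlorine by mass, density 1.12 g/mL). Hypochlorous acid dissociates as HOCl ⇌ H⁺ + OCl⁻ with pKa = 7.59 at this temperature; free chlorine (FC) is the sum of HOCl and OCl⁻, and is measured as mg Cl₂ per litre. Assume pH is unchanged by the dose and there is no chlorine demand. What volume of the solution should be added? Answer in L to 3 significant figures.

(a) 6.31 ppm; (b) 51.2 L

(a) [OCl⁻]/[HOCl] = 10^(pH − pKa) = 10^(8.36 − 7.55) = 10^0.81 = 6.457.
(a) Fraction as HOCl = 1 / (1 + 6.457) = 0.1341.
(a) OCl⁻ = (1 − 0.1341) × 7.29 ppm = 6.312 ppm.

(b) [OCl⁻]/[HOCl] = 10^(pH − pKa) = 10^(8.2 − 7.59) = 4.074; fraction as HOCl = 1/(1 + 4.074) = 0.1971.
(b) Free chlorine required for 2.63 ppm HOCl: 2.63 / 0.1971 = 13.34 ppm.
(b) FC to add: 13.34 − 0.5 = 12.84 mg/L as Cl₂.
(b) Cl₂ equivalent: 12.84 mg/L × 455,000 L = 5844 g.
(b) Product at 10.2% available Cl: 5844 / 0.102 = 57,290 g.
(b) Volume: 57,290 g ÷ 1.12 g/mL = 51,160 mL.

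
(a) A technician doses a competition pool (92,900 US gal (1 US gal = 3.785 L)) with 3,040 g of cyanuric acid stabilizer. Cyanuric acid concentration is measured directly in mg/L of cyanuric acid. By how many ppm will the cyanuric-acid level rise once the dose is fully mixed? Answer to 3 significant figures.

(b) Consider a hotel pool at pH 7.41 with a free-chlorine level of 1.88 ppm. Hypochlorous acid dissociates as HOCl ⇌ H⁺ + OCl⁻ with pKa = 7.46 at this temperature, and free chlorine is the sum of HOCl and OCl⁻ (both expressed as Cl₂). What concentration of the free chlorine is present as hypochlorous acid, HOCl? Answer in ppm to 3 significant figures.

(a) Volume: 92,900 US gal × 3.785 L/gal = 351,626 L.
(a) Rise: 3,040 g / 351,626 L × 1000 = 8.646 mg/L.

(b) [OCl⁻]/[HOCl] = 10^(pH − pKa) = 10^(7.41 − 7.46) = 10^-0.05 = 0.8913.
(b) Fraction as HOCl = 1 / (1 + 0.8913) = 0.5288.
(b) HOCl = 0.5288 × 1.88 ppm = 0.9941 ppm.

(a) 8.65 ppm; (b) 0.994 ppm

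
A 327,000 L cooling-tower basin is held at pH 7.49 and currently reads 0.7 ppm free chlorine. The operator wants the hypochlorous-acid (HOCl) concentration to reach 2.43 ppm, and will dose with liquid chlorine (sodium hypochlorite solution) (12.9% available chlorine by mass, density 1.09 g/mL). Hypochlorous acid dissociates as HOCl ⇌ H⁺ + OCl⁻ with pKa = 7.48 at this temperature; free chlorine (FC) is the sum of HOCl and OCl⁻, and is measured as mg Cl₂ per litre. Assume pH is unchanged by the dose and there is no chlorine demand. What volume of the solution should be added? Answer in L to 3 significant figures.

9.81 L

[OCl⁻]/[HOCl] = 10^(pH − pKa) = 10^(7.49 − 7.48) = 1.023; fraction as HOCl = 1/(1 + 1.023) = 0.4942.
Free chlorine required for 2.43 ppm HOCl: 2.43 / 0.4942 = 4.917 ppm.
FC to add: 4.917 − 0.7 = 4.217 mg/L as Cl₂.
Cl₂ equivalent: 4.217 mg/L × 327,000 L = 1379 g.
Product at 12.9% available Cl: 1379 / 0.129 = 10,690 g.
Volume: 10,690 g ÷ 1.09 g/mL = 9806 mL.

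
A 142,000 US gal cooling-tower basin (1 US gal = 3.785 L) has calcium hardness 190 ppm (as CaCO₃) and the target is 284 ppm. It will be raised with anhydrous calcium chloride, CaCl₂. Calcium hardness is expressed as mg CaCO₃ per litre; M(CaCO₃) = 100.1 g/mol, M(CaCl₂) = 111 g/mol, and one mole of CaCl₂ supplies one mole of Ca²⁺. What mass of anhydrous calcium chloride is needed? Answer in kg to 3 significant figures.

56.0 kg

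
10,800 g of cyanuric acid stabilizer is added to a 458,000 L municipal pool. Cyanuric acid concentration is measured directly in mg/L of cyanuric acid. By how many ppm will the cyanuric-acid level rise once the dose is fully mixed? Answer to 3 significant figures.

23.6 ppm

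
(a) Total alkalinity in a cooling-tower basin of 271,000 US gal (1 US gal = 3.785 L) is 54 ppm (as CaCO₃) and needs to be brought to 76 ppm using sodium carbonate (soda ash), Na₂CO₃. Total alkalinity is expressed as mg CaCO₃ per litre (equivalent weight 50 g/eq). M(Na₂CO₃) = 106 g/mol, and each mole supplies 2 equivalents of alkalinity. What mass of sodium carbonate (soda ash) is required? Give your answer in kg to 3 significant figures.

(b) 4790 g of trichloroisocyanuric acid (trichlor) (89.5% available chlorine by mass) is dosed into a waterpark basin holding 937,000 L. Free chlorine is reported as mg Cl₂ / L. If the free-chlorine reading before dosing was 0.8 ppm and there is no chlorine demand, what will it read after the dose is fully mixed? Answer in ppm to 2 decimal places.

(a) 23.9 kg; (b) 5.38 ppm

(a) Volume: 271,000 US gal × 3.785 L/gal = 1,025,735 L.
(a) Alkalinity to add: (76 − 54) = 22 mg/L as CaCO₃ × 1,025,735 L = 22,570 g as CaCO₃.
(a) Equivalents: 22,570 g ÷ 50 g/eq = 451.3 eq.
(a) Each mole of Na₂CO₃ supplies 2 eq, so 451.3 / 2 = 225.7 mol.
(a) Mass: 225.7 mol × 106 g/mol = 23,920 g.

(b) Available chlorine delivered: 4790 g × 0.895 = 4287 g as Cl₂.
(b) Concentration rise: 4287 g / 937,000 L = 4.575 mg/L = 4.58 ppm.
(b) Final FC: 0.8 + 4.58 = 5.38 ppm.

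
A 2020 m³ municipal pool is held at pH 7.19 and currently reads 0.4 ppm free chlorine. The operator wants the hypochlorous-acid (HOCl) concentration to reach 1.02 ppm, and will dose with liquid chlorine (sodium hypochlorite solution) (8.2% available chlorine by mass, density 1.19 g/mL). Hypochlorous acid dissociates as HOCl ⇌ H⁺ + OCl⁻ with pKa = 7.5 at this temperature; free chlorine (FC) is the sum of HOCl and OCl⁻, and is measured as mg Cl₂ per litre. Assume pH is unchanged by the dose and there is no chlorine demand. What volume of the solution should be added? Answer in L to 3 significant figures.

23.2 L

Volume: 2020 m³ = 2,020,000 L.
[OCl⁻]/[HOCl] = 10^(pH − pKa) = 10^(7.19 − 7.5) = 0.4898; fraction as HOCl = 1/(1 + 0.4898) = 0.6712.
Free chlorine required for 1.02 ppm HOCl: 1.02 / 0.6712 = 1.52 ppm.
FC to add: 1.52 − 0.4 = 1.12 mg/L as Cl₂.
Cl₂ equivalent: 1.12 mg/L × 2,020,000 L = 2262 g.
Product at 8.2% available Cl: 2262 / 0.082 = 27,580 g.
Volume: 27,580 g ÷ 1.19 g/mL = 23,180 mL.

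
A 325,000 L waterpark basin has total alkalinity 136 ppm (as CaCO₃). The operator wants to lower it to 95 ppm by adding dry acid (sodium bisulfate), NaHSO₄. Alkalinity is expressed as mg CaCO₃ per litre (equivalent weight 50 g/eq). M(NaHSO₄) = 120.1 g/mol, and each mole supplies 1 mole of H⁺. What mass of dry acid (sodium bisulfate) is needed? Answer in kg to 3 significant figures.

Alkalinity to neutralize: (136 − 95) = 41 mg/L as CaCO₃ × 325,000 L = 13,320 g as CaCO₃.
Equivalents of H⁺ required: 13,320 ÷ 50 g/eq = 266.5 eq = 266.5 mol NaHSO₄.
Mass of NaHSO₄: 266.5 × 120.1 = 32,010 g.

32.0 kg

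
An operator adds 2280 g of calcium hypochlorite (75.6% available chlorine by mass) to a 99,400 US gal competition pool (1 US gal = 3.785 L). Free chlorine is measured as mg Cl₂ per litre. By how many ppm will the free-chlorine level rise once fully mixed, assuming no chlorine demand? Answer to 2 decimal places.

4.58 ppm

Volume: 99,400 US gal × 3.785 L/gal = 376,229 L.
Available chlorine delivered: 2280 g × 0.756 = 1724 g as Cl₂.
Concentration rise: 1724 g / 376,229 L = 4.581 mg/L = 4.58 ppm.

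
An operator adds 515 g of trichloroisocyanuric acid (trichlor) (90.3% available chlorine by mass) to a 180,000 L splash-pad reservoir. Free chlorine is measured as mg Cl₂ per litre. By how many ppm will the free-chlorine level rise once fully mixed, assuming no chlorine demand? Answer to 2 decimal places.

2.58 ppm

Available chlorine delivered: 515 g × 0.903 = 465 g as Cl₂.
Concentration rise: 465 g / 180,000 L = 2.584 mg/L = 2.58 ppm.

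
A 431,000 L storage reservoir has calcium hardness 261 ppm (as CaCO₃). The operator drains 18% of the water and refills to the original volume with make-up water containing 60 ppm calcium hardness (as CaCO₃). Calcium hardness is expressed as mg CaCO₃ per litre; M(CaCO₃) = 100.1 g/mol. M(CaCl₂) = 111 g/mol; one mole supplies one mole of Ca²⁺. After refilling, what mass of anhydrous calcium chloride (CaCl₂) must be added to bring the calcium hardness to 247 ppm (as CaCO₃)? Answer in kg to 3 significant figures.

10.6 kg

After draining 18% and refilling: 261 × 0.82 + 60 × 0.18 = 224.82 ppm.
Deficit to target: 247 − 224.82 = 22.18 mg/L.
As CaCO₃: 22.18 mg/L × 431,000 L = 9560 g; ÷ 100.1 = 95.5 mol Ca²⁺.
Mass: 95.5 × 111 = 10,600 g.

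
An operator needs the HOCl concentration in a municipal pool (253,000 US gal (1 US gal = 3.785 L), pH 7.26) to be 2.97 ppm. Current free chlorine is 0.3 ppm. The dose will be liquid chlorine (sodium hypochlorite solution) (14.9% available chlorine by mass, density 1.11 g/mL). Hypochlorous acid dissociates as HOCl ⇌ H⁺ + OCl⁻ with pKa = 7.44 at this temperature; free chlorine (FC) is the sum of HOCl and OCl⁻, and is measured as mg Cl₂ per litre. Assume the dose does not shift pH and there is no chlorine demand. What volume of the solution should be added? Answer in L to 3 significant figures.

Volume: 253,000 US gal × 3.785 L/gal = 957,605 L.
[OCl⁻]/[HOCl] = 10^(pH − pKa) = 10^(7.26 − 7.44) = 0.6607; fraction as HOCl = 1/(1 + 0.6607) = 0.6022.
Free chlorine required for 2.97 ppm HOCl: 2.97 / 0.6022 = 4.932 ppm.
FC to add: 4.932 − 0.3 = 4.632 mg/L as Cl₂.
Cl₂ equivalent: 4.632 mg/L × 957,605 L = 4436 g.
Product at 14.9% available Cl: 4436 / 0.149 = 29,770 g.
Volume: 29,770 g ÷ 1.11 g/mL = 26,820 mL.

26.8 L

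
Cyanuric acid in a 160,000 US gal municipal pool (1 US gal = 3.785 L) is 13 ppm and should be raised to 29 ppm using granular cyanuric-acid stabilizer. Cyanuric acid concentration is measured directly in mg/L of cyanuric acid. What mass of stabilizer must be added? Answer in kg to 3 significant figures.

Volume: 160,000 US gal × 3.785 L/gal = 605,600 L.
CYA to add: (29 − 13) = 16 mg/L × 605,600 L = 9690 g cyanuric acid.

9.69 kg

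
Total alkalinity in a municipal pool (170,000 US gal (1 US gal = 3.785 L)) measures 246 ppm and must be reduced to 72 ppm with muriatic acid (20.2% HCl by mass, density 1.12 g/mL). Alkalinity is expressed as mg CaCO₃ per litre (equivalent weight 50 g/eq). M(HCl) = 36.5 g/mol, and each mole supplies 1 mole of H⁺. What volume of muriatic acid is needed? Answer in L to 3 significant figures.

361 L

Volume: 170,000 US gal × 3.785 L/gal = 643,450 L.
Alkalinity to neutralize: (246 − 72) = 174 mg/L as CaCO₃ × 643,450 L = 112,000 g as CaCO₃.
Equivalents of H⁺ required: 112,000 ÷ 50 g/eq = 2239 eq = 2239 mol HCl.
Mass of HCl: 2239 × 36.5 = 81,730 g.
Mass of 20.2% solution: 81,730 / 0.202 = 404,600 g.
Volume: 404,600 g ÷ 1.12 g/mL = 361,300 mL.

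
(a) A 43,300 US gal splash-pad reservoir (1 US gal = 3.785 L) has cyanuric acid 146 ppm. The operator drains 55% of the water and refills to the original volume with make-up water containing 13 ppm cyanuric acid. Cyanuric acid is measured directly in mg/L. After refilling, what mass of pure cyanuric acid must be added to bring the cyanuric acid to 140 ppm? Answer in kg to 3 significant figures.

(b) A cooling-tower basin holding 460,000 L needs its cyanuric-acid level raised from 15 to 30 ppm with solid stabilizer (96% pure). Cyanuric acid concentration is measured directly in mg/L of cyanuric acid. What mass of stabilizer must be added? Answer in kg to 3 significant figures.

(a) 11.0 kg; (b) 7.19 kg

(a) Volume: 43,300 US gal × 3.785 L/gal = 163,890 L.
(a) After draining 55% and refilling: 146 × 0.45 + 13 × 0.55 = 72.85 ppm.
(a) Deficit to target: 140 − 72.85 = 67.15 mg/L.
(a) Mass: 67.15 mg/L × 163,890 L = 11,010 g cyanuric acid.

(b) CYA to add: (30 − 15) = 15 mg/L × 460,000 L = 6900 g cyanuric acid.
(b) At 96% purity: 6900 / 0.96 = 7188 g product.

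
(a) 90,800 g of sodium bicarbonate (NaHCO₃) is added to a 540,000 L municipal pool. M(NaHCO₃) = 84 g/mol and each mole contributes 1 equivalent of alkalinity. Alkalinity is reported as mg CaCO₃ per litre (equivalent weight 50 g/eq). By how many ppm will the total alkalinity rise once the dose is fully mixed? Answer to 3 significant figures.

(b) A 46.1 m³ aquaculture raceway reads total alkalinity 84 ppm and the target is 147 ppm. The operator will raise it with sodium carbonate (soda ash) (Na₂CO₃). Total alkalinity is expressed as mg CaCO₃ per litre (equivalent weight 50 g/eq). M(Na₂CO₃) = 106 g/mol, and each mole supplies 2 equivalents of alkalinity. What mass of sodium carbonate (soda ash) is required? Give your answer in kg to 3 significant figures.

(a) 100 ppm; (b) 3.08 kg

(a) Moles of NaHCO₃: 90,800 g ÷ 84 g/mol = 1081 mol → 1081 eq of alkalinity.
(a) As CaCO₃: 1081 eq × 50 g/eq = 54,050 g.
(a) Rise: 54,050 g / 540,000 L × 1000 = 100.1 mg/L.

(b) Volume: 46.1 m³ = 46,100 L.
(b) Alkalinity to add: (147 − 84) = 63 mg/L as CaCO₃ × 46,100 L = 2904 g as CaCO₃.
(b) Equivalents: 2904 g ÷ 50 g/eq = 58.09 eq.
(b) Each mole of Na₂CO₃ supplies 2 eq, so 58.09 / 2 = 29.04 mol.
(b) Mass: 29.04 mol × 106 g/mol = 3079 g.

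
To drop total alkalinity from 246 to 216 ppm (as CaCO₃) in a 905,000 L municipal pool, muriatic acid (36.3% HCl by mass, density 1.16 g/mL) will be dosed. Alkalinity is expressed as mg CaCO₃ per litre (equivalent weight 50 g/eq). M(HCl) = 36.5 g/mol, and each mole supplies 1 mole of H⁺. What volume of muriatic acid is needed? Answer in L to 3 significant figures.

Alkalinity to neutralize: (246 − 216) = 30 mg/L as CaCO₃ × 905,000 L = 27,150 g as CaCO₃.
Equivalents of H⁺ required: 27,150 ÷ 50 g/eq = 543 eq = 543 mol HCl.
Mass of HCl: 543 × 36.5 = 19,820 g.
Mass of 36.3% solution: 19,820 / 0.363 = 54,600 g.
Volume: 54,600 g ÷ 1.16 g/mL = 47,070 mL.

47.1 L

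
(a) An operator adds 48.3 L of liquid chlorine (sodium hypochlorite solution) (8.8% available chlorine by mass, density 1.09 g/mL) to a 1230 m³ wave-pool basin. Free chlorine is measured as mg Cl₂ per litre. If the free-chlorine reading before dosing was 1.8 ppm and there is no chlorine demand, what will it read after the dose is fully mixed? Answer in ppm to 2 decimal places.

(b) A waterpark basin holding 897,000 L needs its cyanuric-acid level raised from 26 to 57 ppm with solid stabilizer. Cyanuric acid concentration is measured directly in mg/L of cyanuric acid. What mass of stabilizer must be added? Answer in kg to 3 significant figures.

(a) 5.57 ppm; (b) 27.8 kg

(a) Volume: 1230 m³ = 1,230,000 L.
(a) Mass of solution: 48.3 L × 1000 mL/L × 1.09 g/mL = 52,650 g.
(a) Available chlorine delivered: 52,650 g × 0.088 = 4633 g as Cl₂.
(a) Concentration rise: 4633 g / 1,230,000 L = 3.767 mg/L = 3.77 ppm.
(a) Final FC: 1.8 + 3.77 = 5.57 ppm.

(b) CYA to add: (57 − 26) = 31 mg/L × 897,000 L = 27,810 g cyanuric acid.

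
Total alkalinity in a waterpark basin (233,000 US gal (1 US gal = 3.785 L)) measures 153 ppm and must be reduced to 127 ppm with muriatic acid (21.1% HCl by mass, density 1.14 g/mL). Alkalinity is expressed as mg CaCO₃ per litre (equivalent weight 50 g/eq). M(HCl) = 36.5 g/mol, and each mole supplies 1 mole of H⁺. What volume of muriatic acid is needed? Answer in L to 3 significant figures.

69.6 L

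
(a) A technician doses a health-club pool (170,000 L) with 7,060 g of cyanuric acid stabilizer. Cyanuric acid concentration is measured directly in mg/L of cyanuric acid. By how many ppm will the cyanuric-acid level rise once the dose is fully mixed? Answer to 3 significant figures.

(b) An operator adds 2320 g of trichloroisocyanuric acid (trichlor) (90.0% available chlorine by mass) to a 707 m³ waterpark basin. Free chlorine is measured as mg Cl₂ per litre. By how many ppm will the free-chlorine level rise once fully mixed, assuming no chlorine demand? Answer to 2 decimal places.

(a) 41.5 ppm; (b) 2.95 ppm

(a) Rise: 7,060 g / 170,000 L × 1000 = 41.53 mg/L.

(b) Volume: 707 m³ = 707,000 L.
(b) Available chlorine delivered: 2320 g × 0.9 = 2088 g as Cl₂.
(b) Concentration rise: 2088 g / 707,000 L = 2.953 mg/L = 2.95 ppm.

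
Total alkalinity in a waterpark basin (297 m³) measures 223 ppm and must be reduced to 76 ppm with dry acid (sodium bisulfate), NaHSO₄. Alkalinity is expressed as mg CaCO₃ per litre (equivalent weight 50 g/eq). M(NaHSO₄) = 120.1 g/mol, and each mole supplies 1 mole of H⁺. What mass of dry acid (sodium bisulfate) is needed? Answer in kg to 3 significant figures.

Volume: 297 m³ = 297,000 L.
Alkalinity to neutralize: (223 − 76) = 147 mg/L as CaCO₃ × 297,000 L = 43,660 g as CaCO₃.
Equivalents of H⁺ required: 43,660 ÷ 50 g/eq = 873.2 eq = 873.2 mol NaHSO₄.
Mass of NaHSO₄: 873.2 × 120.1 = 104,900 g.

105 kg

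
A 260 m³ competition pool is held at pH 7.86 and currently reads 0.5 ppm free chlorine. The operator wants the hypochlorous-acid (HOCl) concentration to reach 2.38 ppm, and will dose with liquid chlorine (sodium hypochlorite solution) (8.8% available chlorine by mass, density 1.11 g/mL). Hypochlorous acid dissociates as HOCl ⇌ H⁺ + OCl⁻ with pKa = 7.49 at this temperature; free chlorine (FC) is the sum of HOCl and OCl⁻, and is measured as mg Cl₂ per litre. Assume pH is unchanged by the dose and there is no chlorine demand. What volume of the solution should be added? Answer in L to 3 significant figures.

Volume: 260 m³ = 260,000 L.
[OCl⁻]/[HOCl] = 10^(pH − pKa) = 10^(7.86 − 7.49) = 2.344; fraction as HOCl = 1/(1 + 2.344) = 0.299.
Free chlorine required for 2.38 ppm HOCl: 2.38 / 0.299 = 7.959 ppm.
FC to add: 7.959 − 0.5 = 7.459 mg/L as Cl₂.
Cl₂ equivalent: 7.459 mg/L × 260,000 L = 1939 g.
Product at 8.8% available Cl: 1939 / 0.088 = 22,040 g.
Volume: 22,040 g ÷ 1.11 g/mL = 19,850 mL.

19.9 L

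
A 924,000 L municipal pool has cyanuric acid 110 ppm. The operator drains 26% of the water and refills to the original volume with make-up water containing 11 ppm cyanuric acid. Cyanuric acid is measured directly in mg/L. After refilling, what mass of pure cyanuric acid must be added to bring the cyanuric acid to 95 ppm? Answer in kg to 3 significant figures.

9.92 kg

After draining 26% and refilling: 110 × 0.74 + 11 × 0.26 = 84.26 ppm.
Deficit to target: 95 − 84.26 = 10.74 mg/L.
Mass: 10.74 mg/L × 924,000 L = 9924 g cyanuric acid.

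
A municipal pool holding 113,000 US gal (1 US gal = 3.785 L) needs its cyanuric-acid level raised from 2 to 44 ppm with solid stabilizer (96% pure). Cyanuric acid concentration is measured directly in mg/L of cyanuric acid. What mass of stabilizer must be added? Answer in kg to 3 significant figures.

18.7 kg

Volume: 113,000 US gal × 3.785 L/gal = 427,705 L.
CYA to add: (44 − 2) = 42 mg/L × 427,705 L = 17,960 g cyanuric acid.
At 96% purity: 17,960 / 0.96 = 18,710 g product.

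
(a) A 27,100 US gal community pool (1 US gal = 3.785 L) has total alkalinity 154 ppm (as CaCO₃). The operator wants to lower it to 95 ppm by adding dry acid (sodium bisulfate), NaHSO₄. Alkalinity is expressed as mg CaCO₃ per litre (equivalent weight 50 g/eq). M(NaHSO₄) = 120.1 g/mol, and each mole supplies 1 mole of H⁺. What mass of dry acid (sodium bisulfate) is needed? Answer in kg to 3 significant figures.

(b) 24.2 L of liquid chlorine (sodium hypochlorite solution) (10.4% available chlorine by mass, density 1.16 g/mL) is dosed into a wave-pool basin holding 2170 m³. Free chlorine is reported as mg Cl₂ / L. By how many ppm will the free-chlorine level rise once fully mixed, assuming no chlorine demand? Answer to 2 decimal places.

(a) Volume: 27,100 US gal × 3.785 L/gal = 102,574 L.
(a) Alkalinity to neutralize: (154 − 95) = 59 mg/L as CaCO₃ × 102,574 L = 6052 g as CaCO₃.
(a) Equivalents of H⁺ required: 6052 ÷ 50 g/eq = 121 eq = 121 mol NaHSO₄.
(a) Mass of NaHSO₄: 121 × 120.1 = 14,540 g.

(b) Volume: 2170 m³ = 2,170,000 L.
(b) Mass of solution: 24.2 L × 1000 mL/L × 1.16 g/mL = 28,070 g.
(b) Available chlorine delivered: 28,070 g × 0.104 = 2919 g as Cl₂.
(b) Concentration rise: 2919 g / 2,170,000 L = 1.345 mg/L = 1.35 ppm.

(a) 14.5 kg; (b) 1.35 ppm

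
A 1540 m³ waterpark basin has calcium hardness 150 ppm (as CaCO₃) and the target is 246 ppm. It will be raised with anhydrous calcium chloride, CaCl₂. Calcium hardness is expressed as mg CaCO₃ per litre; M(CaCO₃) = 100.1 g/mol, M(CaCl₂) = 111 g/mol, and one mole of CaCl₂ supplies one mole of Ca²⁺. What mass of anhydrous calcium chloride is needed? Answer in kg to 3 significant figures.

164 kg

Volume: 1540 m³ = 1,540,000 L.
Hardness to add: (246 − 150) = 96 mg/L as CaCO₃ × 1,540,000 L = 147,800 g as CaCO₃.
Moles of Ca²⁺ (1 mol Ca²⁺ ≡ 1 mol CaCO₃): 147,800 / 100.1 g/mol = 1477 mol.
Mass of CaCl₂: 1477 × 111 = 163,900 g.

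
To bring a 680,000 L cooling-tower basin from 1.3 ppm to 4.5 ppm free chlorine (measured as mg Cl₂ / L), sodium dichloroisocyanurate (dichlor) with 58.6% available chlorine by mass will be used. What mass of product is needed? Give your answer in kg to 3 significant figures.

Chlorine deficit: 4.5 − 1.3 = 3.2 ppm = 3.2 mg/L as Cl₂.
Cl₂ equivalent needed: 3.2 mg/L × 680,000 L = 2,176,000 mg = 2176 g.
Product at 58.6% available chlorine: 2176 / 0.586 = 3713 g.

3.71 kg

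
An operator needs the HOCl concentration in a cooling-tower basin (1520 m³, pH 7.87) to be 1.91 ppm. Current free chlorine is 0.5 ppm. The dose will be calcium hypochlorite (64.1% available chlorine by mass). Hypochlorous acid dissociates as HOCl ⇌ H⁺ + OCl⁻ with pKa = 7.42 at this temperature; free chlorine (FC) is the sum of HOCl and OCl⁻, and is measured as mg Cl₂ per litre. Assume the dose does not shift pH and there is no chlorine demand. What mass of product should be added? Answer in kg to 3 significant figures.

16.1 kg

Volume: 1520 m³ = 1,520,000 L.
[OCl⁻]/[HOCl] = 10^(pH − pKa) = 10^(7.87 − 7.42) = 2.818; fraction as HOCl = 1/(1 + 2.818) = 0.2619.
Free chlorine required for 1.91 ppm HOCl: 1.91 / 0.2619 = 7.293 ppm.
FC to add: 7.293 − 0.5 = 6.793 mg/L as Cl₂.
Cl₂ equivalent: 6.793 mg/L × 1,520,000 L = 10,330 g.
Product at 64.1% available Cl: 10,330 / 0.641 = 16,110 g.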